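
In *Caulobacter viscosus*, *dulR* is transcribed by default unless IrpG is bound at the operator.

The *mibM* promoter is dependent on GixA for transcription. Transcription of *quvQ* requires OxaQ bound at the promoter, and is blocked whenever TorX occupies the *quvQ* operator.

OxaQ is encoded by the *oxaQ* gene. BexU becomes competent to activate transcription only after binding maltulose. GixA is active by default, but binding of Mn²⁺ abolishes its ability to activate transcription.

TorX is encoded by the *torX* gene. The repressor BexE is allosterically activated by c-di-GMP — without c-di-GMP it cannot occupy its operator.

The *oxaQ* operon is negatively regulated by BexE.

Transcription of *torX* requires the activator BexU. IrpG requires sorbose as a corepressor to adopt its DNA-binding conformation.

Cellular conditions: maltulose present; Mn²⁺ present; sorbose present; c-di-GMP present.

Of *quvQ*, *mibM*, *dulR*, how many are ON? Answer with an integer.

0

c-di-GMP is present, so BexE is active.
With repressor BexE bound, *oxaQ* is not transcribed.
So OxaQ is not produced.
Maltulose is present, so BexU is active.
No repressor is bound and BexU is active, so *torX* is transcribed.
So TorX is produced and active.
With repressor TorX bound, *quvQ* is not transcribed.
→ *quvQ* is OFF.
Mn²⁺ is present, so GixA is inactive.
Required activator GixA is absent, so *mibM* is not transcribed.
→ *mibM* is OFF.
Sorbose is present, so IrpG is active.
With repressor IrpG bound, *dulR* is not transcribed.
→ *dulR* is OFF.
0 of the 3 genes are transcribed.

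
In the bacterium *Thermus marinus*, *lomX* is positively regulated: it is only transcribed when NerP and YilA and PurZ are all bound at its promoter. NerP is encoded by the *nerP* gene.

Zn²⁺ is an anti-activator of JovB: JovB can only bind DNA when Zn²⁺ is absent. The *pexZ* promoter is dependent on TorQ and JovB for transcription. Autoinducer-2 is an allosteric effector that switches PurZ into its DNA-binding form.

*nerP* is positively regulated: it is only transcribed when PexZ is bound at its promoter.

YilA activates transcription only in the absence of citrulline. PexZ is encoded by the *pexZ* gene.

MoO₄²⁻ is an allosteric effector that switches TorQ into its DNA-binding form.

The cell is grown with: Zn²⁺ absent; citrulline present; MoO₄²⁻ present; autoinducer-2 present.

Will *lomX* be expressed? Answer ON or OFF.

OFF

MoO₄²⁻ is present, so TorQ is active.
Zn²⁺ is absent, so JovB is active.
No repressor is bound and TorQ and JovB are active, so *pexZ* is transcribed.
So PexZ is produced and active.
No repressor is bound and PexZ is active, so *nerP* is transcribed.
So NerP is produced and active.
Citrulline is present, so YilA is inactive.
Autoinducer-2 is present, so PurZ is active.
Required activator YilA is absent, so *lomX* is not transcribed.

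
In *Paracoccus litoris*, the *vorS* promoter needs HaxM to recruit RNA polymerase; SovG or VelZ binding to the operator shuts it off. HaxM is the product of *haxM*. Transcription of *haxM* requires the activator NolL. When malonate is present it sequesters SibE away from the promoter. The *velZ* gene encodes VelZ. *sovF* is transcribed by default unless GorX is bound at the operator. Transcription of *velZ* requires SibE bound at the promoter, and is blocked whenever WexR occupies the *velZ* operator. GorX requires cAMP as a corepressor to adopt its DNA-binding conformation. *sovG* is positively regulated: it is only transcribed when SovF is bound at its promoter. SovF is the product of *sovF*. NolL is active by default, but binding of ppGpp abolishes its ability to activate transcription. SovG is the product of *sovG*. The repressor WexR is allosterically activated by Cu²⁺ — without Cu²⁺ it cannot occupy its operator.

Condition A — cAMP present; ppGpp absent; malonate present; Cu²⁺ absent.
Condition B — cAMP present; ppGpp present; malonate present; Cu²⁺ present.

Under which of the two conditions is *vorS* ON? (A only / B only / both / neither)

Condition A:
cAMP is present, so GorX is active.
With repressor GorX bound, *sovF* is not transcribed.
So SovF is not produced.
Required activator SovF is absent, so *sovG* is not transcribed.
So SovG is not produced.
ppGpp is absent, so NolL is active.
No repressor is bound and NolL is active, so *haxM* is transcribed.
So HaxM is produced and active.
Malonate is present, so SibE is inactive.
Cu²⁺ is absent, so WexR is inactive.
Required activator SibE is absent, so *velZ* is not transcribed.
So VelZ is not produced.
No repressor is bound and HaxM is active, so *vorS* is transcribed.
→ *vorS* is ON in A.
Condition B:
cAMP is present, so GorX is active.
With repressor GorX bound, *sovF* is not transcribed.
So SovF is not produced.
Required activator SovF is absent, so *sovG* is not transcribed.
So SovG is not produced.
ppGpp is present, so NolL is inactive.
Required activator NolL is absent, so *haxM* is not transcribed.
So HaxM is not produced.
Malonate is present, so SibE is inactive.
Cu²⁺ is present, so WexR is active.
With repressor WexR bound, *velZ* is not transcribed.
So VelZ is not produced.
Required activator HaxM is absent, so *vorS* is not transcribed.
→ *vorS* is OFF in B.

A only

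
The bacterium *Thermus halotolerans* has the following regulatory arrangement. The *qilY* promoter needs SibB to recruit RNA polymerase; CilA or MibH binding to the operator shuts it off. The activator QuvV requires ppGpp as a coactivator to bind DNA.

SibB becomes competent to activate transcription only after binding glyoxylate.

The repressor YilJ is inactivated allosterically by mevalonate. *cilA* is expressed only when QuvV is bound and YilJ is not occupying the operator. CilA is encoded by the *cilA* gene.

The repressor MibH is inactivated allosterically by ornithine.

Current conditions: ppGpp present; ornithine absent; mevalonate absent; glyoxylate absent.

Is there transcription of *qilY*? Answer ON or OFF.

Glyoxylate is absent, so SibB is inactive.
ppGpp is present, so QuvV is active.
Mevalonate is absent, so YilJ is active.
With repressor YilJ bound, *cilA* is not transcribed.
So CilA is not produced.
Ornithine is absent, so MibH is active.
With repressor MibH bound, *qilY* is not transcribed.

OFF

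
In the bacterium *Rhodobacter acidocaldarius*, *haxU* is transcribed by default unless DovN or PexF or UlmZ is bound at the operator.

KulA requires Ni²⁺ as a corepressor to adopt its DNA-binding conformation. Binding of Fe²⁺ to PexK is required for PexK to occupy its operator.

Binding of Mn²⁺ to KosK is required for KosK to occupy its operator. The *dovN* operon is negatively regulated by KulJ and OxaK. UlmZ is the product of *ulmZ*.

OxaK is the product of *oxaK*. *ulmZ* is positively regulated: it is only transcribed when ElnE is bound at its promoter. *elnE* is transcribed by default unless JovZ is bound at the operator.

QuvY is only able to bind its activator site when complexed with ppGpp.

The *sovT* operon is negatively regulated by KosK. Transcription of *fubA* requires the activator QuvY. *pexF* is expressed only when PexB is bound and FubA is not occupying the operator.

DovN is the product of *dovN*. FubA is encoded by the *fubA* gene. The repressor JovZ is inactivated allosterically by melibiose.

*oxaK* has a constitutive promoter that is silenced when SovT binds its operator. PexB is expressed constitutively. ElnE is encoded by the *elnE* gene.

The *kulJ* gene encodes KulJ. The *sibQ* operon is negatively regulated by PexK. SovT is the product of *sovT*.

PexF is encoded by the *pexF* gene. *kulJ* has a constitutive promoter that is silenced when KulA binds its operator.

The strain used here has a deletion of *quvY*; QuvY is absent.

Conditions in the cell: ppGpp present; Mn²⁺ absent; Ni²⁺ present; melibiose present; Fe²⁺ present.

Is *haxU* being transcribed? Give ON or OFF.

Ni²⁺ is present, so KulA is active.
With repressor KulA bound, *kulJ* is not transcribed.
So KulJ is not produced.
Mn²⁺ is absent, so KosK is inactive.
With no repressor bound, *sovT* is transcribed.
So SovT is produced and active.
With repressor SovT bound, *oxaK* is not transcribed.
So OxaK is not produced.
With no repressor bound, *dovN* is transcribed.
So DovN is produced and active.
PexB is produced constitutively and is active.
QuvY is non-functional in this strain, so it has no effect.
Required activator QuvY is absent, so *fubA* is not transcribed.
So FubA is not produced.
No repressor is bound and PexB is active, so *pexF* is transcribed.
So PexF is produced and active.
Melibiose is present, so JovZ is inactive.
With no repressor bound, *elnE* is transcribed.
So ElnE is produced and active.
No repressor is bound and ElnE is active, so *ulmZ* is transcribed.
So UlmZ is produced and active.
With repressor DovN bound, *haxU* is not transcribed.

OFF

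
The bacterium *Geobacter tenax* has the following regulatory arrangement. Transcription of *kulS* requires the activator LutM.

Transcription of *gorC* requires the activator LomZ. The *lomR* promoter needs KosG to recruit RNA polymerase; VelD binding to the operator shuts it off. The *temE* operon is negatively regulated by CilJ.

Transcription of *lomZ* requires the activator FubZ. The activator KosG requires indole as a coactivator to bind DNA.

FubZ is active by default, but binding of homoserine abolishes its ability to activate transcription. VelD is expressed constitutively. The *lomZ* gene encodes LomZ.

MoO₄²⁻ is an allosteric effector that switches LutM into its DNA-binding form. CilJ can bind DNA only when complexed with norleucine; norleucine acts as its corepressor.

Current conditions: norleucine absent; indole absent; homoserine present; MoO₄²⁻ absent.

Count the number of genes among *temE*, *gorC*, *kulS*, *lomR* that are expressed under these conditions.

Norleucine is absent, so CilJ is inactive.
With no repressor bound, *temE* is transcribed.
→ *temE* is ON.
Homoserine is present, so FubZ is inactive.
Required activator FubZ is absent, so *lomZ* is not transcribed.
So LomZ is not produced.
Required activator LomZ is absent, so *gorC* is not transcribed.
→ *gorC* is OFF.
MoO₄²⁻ is absent, so LutM is inactive.
Required activator LutM is absent, so *kulS* is not transcribed.
→ *kulS* is OFF.
VelD is produced constitutively and is active.
Indole is absent, so KosG is inactive.
With repressor VelD bound, *lomR* is not transcribed.
→ *lomR* is OFF.
1 of the 4 genes is transcribed.

1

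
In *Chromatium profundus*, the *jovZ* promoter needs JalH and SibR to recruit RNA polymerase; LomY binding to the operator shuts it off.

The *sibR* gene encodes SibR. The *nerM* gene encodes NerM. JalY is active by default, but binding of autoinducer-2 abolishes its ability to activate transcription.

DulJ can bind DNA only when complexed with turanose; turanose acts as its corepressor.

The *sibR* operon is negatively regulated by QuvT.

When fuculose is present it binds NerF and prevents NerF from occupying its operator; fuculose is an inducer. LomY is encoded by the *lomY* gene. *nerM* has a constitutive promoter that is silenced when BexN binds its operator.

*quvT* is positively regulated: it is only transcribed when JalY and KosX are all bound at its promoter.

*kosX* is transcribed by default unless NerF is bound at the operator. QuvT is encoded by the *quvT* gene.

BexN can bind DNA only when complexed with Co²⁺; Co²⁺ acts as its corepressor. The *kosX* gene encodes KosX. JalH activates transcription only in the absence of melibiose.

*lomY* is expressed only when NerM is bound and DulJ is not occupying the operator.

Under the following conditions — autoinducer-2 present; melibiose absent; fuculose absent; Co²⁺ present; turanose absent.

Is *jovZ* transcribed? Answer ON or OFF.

Turanose is absent, so DulJ is inactive.
Co²⁺ is present, so BexN is active.
With repressor BexN bound, *nerM* is not transcribed.
So NerM is not produced.
Required activator NerM is absent, so *lomY* is not transcribed.
So LomY is not produced.
Melibiose is absent, so JalH is active.
Autoinducer-2 is present, so JalY is inactive.
Fuculose is absent, so NerF is active.
With repressor NerF bound, *kosX* is not transcribed.
So KosX is not produced.
Required activator JalY is absent, so *quvT* is not transcribed.
So QuvT is not produced.
With no repressor bound, *sibR* is transcribed.
So SibR is produced and active.
No repressor is bound and JalH and SibR are active, so *jovZ* is transcribed.

ON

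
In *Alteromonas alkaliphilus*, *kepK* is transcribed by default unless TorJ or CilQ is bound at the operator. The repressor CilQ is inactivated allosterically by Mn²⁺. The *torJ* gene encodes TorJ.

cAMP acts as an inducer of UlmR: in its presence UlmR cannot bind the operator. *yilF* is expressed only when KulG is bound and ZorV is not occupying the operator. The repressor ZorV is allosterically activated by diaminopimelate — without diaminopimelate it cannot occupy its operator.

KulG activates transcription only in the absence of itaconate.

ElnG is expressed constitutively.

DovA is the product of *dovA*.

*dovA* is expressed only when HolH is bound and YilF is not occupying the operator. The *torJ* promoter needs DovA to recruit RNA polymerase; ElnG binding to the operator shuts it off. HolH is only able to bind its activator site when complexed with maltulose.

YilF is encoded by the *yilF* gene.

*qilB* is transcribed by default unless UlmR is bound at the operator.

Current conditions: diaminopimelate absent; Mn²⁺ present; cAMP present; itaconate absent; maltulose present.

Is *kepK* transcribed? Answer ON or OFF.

ElnG is produced constitutively and is active.
Itaconate is absent, so KulG is active.
Diaminopimelate is absent, so ZorV is inactive.
No repressor is bound and KulG is active, so *yilF* is transcribed.
So YilF is produced and active.
Maltulose is present, so HolH is active.
With repressor YilF bound, *dovA* is not transcribed.
So DovA is not produced.
With repressor ElnG bound, *torJ* is not transcribed.
So TorJ is not produced.
Mn²⁺ is present, so CilQ is inactive.
With no repressor bound, *kepK* is transcribed.

ON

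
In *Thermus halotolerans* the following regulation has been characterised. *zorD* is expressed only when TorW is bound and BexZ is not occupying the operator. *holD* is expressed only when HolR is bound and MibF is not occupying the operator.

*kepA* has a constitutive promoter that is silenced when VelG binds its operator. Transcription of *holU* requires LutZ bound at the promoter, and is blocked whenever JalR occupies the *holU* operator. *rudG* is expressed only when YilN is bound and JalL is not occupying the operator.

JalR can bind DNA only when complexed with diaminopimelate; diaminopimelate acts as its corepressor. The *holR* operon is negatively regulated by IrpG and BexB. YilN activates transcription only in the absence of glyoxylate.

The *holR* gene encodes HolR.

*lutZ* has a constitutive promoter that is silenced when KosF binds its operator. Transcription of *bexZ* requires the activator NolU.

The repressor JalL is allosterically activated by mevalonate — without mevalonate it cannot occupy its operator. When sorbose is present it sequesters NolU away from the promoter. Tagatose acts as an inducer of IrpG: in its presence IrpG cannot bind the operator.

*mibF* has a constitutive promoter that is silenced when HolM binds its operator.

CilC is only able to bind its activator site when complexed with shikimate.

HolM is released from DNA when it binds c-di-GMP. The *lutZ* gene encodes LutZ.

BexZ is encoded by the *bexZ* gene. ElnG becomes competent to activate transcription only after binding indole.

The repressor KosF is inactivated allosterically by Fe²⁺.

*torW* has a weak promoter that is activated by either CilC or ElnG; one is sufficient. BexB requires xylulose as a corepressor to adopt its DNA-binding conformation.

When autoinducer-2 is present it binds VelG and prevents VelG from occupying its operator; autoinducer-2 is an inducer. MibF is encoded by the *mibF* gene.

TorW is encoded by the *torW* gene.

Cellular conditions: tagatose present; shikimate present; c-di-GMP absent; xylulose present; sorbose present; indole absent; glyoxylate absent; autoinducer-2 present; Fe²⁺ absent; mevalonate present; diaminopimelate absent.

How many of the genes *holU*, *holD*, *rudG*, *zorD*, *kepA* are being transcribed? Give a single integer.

Fe²⁺ is absent, so KosF is active.
With repressor KosF bound, *lutZ* is not transcribed.
So LutZ is not produced.
Diaminopimelate is absent, so JalR is inactive.
Required activator LutZ is absent, so *holU* is not transcribed.
→ *holU* is OFF.
Tagatose is present, so IrpG is inactive.
Xylulose is present, so BexB is active.
With repressor BexB bound, *holR* is not transcribed.
So HolR is not produced.
c-di-GMP is absent, so HolM is active.
With repressor HolM bound, *mibF* is not transcribed.
So MibF is not produced.
Required activator HolR is absent, so *holD* is not transcribed.
→ *holD* is OFF.
Mevalonate is present, so JalL is active.
Glyoxylate is absent, so YilN is active.
With repressor JalL bound, *rudG* is not transcribed.
→ *rudG* is OFF.
Sorbose is present, so NolU is inactive.
Required activator NolU is absent, so *bexZ* is not transcribed.
So BexZ is not produced.
Shikimate is present, so CilC is active.
Indole is absent, so ElnG is inactive.
Activator CilC is present, so *torW* is transcribed.
So TorW is produced and active.
No repressor is bound and TorW is active, so *zorD* is transcribed.
→ *zorD* is ON.
Autoinducer-2 is present, so VelG is inactive.
With no repressor bound, *kepA* is transcribed.
→ *kepA* is ON.
2 of the 5 genes are transcribed.

2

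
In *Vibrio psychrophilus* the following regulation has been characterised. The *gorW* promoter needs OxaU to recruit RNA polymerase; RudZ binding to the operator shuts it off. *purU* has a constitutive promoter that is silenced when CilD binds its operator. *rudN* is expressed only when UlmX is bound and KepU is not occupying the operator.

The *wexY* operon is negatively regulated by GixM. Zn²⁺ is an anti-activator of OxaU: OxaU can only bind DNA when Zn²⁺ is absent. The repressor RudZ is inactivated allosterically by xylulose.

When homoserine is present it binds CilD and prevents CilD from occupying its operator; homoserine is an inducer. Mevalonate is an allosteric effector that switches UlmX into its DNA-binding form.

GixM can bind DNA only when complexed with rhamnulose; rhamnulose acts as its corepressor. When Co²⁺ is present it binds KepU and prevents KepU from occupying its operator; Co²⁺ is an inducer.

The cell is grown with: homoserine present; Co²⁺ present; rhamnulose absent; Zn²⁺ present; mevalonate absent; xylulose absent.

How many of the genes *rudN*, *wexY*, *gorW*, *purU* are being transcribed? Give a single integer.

Mevalonate is absent, so UlmX is inactive.
Co²⁺ is present, so KepU is inactive.
Required activator UlmX is absent, so *rudN* is not transcribed.
→ *rudN* is OFF.
Rhamnulose is absent, so GixM is inactive.
With no repressor bound, *wexY* is transcribed.
→ *wexY* is ON.
Xylulose is absent, so RudZ is active.
Zn²⁺ is present, so OxaU is inactive.
With repressor RudZ bound, *gorW* is not transcribed.
→ *gorW* is OFF.
Homoserine is present, so CilD is inactive.
With no repressor bound, *purU* is transcribed.
→ *purU* is ON.
2 of the 4 genes are transcribed.

2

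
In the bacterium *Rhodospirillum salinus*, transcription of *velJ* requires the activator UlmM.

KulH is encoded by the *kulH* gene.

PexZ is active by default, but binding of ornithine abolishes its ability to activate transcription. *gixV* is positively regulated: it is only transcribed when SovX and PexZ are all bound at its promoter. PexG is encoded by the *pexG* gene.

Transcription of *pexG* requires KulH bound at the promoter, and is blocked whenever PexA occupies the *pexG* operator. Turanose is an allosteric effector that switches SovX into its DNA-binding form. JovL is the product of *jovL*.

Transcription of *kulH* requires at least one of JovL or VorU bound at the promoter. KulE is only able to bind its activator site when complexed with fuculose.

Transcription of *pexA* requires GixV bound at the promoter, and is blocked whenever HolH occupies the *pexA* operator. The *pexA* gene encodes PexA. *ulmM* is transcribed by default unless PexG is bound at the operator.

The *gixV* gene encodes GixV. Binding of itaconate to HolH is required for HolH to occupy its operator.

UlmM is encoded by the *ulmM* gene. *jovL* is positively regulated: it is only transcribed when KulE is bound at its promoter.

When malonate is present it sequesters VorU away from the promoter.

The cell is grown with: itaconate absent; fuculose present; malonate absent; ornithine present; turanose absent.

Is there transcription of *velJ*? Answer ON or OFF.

OFF

Fuculose is present, so KulE is active.
No repressor is bound and KulE is active, so *jovL* is transcribed.
So JovL is produced and active.
Malonate is absent, so VorU is active.
Activator JovL is present, so *kulH* is transcribed.
So KulH is produced and active.
Itaconate is absent, so HolH is inactive.
Turanose is absent, so SovX is inactive.
Ornithine is present, so PexZ is inactive.
Required activator SovX is absent, so *gixV* is not transcribed.
So GixV is not produced.
Required activator GixV is absent, so *pexA* is not transcribed.
So PexA is not produced.
No repressor is bound and KulH is active, so *pexG* is transcribed.
So PexG is produced and active.
With repressor PexG bound, *ulmM* is not transcribed.
So UlmM is not produced.
Required activator UlmM is absent, so *velJ* is not transcribed.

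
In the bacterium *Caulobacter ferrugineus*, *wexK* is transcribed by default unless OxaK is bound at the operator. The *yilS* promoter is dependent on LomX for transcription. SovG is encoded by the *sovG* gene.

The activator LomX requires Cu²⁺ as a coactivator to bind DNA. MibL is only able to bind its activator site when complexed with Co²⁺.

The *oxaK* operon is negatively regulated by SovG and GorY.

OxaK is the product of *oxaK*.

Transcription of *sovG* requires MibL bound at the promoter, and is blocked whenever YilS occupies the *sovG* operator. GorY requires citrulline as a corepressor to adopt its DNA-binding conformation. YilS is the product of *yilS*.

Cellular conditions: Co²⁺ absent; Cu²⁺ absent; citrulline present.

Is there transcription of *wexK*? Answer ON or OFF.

ON

Cu²⁺ is absent, so LomX is inactive.
Required activator LomX is absent, so *yilS* is not transcribed.
So YilS is not produced.
Co²⁺ is absent, so MibL is inactive.
Required activator MibL is absent, so *sovG* is not transcribed.
So SovG is not produced.
Citrulline is present, so GorY is active.
With repressor GorY bound, *oxaK* is not transcribed.
So OxaK is not produced.
With no repressor bound, *wexK* is transcribed.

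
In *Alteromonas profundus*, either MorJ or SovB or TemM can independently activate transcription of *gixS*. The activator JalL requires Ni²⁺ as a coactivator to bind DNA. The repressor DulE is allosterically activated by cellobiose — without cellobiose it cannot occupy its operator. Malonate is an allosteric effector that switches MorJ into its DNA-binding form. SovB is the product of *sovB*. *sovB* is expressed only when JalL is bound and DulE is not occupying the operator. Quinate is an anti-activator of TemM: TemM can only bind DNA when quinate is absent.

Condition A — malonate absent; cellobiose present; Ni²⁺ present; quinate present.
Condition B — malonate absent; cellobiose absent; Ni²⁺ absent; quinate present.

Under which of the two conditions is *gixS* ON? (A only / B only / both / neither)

neither

Condition A:
Malonate is absent, so MorJ is inactive.
Cellobiose is present, so DulE is active.
Ni²⁺ is present, so JalL is active.
With repressor DulE bound, *sovB* is not transcribed.
So SovB is not produced.
Quinate is present, so TemM is inactive.
No activator is available at the *gixS* promoter, so *gixS* is not transcribed.
→ *gixS* is OFF in A.
Condition B:
Malonate is absent, so MorJ is inactive.
Cellobiose is absent, so DulE is inactive.
Ni²⁺ is absent, so JalL is inactive.
Required activator JalL is absent, so *sovB* is not transcribed.
So SovB is not produced.
Quinate is present, so TemM is inactive.
No activator is available at the *gixS* promoter, so *gixS* is not transcribed.
→ *gixS* is OFF in B.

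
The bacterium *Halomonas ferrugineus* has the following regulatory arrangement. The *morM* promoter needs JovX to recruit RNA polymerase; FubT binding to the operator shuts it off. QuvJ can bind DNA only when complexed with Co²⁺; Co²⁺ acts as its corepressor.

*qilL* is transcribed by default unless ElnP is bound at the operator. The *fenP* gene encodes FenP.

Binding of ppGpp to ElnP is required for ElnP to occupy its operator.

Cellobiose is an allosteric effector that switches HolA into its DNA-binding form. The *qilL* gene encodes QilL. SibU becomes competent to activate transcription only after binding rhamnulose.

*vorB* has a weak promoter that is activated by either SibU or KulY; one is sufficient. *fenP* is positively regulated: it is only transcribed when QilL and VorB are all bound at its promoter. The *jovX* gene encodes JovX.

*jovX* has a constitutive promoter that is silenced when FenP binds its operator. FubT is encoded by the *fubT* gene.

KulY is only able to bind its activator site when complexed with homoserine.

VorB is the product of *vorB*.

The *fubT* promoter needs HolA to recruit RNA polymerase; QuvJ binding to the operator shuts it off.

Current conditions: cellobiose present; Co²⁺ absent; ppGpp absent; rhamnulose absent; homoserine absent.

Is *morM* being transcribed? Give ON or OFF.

ppGpp is absent, so ElnP is inactive.
With no repressor bound, *qilL* is transcribed.
So QilL is produced and active.
Rhamnulose is absent, so SibU is inactive.
Homoserine is absent, so KulY is inactive.
No activator is available at the *vorB* promoter, so *vorB* is not transcribed.
So VorB is not produced.
Required activator VorB is absent, so *fenP* is not transcribed.
So FenP is not produced.
With no repressor bound, *jovX* is transcribed.
So JovX is produced and active.
Cellobiose is present, so HolA is active.
Co²⁺ is absent, so QuvJ is inactive.
No repressor is bound and HolA is active, so *fubT* is transcribed.
So FubT is produced and active.
With repressor FubT bound, *morM* is not transcribed.

OFF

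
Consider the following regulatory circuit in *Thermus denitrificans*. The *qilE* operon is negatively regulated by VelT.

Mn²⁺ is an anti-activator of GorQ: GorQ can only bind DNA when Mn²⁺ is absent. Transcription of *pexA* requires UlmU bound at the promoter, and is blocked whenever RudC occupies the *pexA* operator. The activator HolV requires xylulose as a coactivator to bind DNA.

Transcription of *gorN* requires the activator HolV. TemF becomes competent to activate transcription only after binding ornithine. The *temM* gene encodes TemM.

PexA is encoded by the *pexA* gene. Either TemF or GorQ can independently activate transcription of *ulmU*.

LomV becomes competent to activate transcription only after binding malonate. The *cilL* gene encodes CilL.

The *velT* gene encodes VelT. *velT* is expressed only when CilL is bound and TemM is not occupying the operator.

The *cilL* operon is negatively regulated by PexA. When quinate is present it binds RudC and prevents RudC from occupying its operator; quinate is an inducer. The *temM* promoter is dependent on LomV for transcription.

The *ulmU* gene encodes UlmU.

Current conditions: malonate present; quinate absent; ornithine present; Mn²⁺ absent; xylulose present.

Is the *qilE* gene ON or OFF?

ON

Ornithine is present, so TemF is active.
Mn²⁺ is absent, so GorQ is active.
Activator TemF is present, so *ulmU* is transcribed.
So UlmU is produced and active.
Quinate is absent, so RudC is active.
With repressor RudC bound, *pexA* is not transcribed.
So PexA is not produced.
With no repressor bound, *cilL* is transcribed.
So CilL is produced and active.
Malonate is present, so LomV is active.
No repressor is bound and LomV is active, so *temM* is transcribed.
So TemM is produced and active.
With repressor TemM bound, *velT* is not transcribed.
So VelT is not produced.
With no repressor bound, *qilE* is transcribed.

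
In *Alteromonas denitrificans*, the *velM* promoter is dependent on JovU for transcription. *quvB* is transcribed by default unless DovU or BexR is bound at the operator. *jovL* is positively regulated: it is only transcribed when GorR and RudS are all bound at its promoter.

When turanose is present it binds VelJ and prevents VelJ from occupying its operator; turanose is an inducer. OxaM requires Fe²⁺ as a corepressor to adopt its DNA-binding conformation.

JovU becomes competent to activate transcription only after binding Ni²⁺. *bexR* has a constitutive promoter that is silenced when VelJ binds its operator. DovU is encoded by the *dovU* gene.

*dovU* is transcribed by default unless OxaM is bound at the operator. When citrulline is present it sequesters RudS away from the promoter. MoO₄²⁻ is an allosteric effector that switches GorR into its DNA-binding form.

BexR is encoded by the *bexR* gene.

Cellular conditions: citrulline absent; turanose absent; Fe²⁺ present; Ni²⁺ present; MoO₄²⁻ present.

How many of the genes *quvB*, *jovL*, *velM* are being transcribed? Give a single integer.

3

Fe²⁺ is present, so OxaM is active.
With repressor OxaM bound, *dovU* is not transcribed.
So DovU is not produced.
Turanose is absent, so VelJ is active.
With repressor VelJ bound, *bexR* is not transcribed.
So BexR is not produced.
With no repressor bound, *quvB* is transcribed.
→ *quvB* is ON.
MoO₄²⁻ is present, so GorR is active.
Citrulline is absent, so RudS is active.
No repressor is bound and GorR and RudS are active, so *jovL* is transcribed.
→ *jovL* is ON.
Ni²⁺ is present, so JovU is active.
No repressor is bound and JovU is active, so *velM* is transcribed.
→ *velM* is ON.
3 of the 3 genes are transcribed.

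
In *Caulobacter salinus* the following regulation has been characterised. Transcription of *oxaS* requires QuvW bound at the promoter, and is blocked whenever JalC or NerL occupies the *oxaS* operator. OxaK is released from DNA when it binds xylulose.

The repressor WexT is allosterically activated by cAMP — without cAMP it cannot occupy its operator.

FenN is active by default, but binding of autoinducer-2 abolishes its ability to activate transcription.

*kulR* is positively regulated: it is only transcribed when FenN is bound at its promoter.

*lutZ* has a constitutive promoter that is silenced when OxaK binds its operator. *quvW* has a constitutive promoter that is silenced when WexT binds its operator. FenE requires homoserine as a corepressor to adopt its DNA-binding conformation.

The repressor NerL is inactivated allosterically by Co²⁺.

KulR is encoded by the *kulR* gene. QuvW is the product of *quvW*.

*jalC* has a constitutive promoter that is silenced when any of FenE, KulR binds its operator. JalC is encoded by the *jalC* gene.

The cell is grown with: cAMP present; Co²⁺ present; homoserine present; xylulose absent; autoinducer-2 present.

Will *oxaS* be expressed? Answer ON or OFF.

Homoserine is present, so FenE is active.
Autoinducer-2 is present, so FenN is inactive.
Required activator FenN is absent, so *kulR* is not transcribed.
So KulR is not produced.
With repressor FenE bound, *jalC* is not transcribed.
So JalC is not produced.
Co²⁺ is present, so NerL is inactive.
cAMP is present, so WexT is active.
With repressor WexT bound, *quvW* is not transcribed.
So QuvW is not produced.
Required activator QuvW is absent, so *oxaS* is not transcribed.

OFF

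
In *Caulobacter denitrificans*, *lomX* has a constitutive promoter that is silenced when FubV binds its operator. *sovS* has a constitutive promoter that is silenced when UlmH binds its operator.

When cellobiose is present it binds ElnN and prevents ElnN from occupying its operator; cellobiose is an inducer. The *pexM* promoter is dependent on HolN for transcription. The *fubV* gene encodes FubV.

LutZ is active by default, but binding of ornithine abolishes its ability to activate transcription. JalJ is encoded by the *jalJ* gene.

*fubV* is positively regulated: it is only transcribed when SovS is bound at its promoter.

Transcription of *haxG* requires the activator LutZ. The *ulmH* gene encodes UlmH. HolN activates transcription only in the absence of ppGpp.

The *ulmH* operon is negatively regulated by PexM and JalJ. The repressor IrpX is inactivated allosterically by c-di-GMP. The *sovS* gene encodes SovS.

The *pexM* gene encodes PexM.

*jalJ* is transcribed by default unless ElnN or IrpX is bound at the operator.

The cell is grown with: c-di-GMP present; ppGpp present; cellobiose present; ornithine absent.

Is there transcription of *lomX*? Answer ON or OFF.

OFF

ppGpp is present, so HolN is inactive.
Required activator HolN is absent, so *pexM* is not transcribed.
So PexM is not produced.
Cellobiose is present, so ElnN is inactive.
c-di-GMP is present, so IrpX is inactive.
With no repressor bound, *jalJ* is transcribed.
So JalJ is produced and active.
With repressor JalJ bound, *ulmH* is not transcribed.
So UlmH is not produced.
With no repressor bound, *sovS* is transcribed.
So SovS is produced and active.
No repressor is bound and SovS is active, so *fubV* is transcribed.
So FubV is produced and active.
With repressor FubV bound, *lomX* is not transcribed.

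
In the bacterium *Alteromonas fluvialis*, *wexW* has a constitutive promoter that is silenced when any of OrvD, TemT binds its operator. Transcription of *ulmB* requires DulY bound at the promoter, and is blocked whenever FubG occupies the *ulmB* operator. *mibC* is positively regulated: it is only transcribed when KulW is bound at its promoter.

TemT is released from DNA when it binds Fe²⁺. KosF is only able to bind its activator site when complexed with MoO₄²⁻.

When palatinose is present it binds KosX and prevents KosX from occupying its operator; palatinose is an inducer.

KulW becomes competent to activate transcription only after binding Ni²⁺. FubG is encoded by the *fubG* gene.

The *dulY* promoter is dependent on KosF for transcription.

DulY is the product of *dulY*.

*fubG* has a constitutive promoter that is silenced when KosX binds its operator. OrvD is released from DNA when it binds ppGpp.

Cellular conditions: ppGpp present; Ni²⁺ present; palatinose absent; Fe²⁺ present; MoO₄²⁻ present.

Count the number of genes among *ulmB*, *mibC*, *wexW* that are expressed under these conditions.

3

MoO₄²⁻ is present, so KosF is active.
No repressor is bound and KosF is active, so *dulY* is transcribed.
So DulY is produced and active.
Palatinose is absent, so KosX is active.
With repressor KosX bound, *fubG* is not transcribed.
So FubG is not produced.
No repressor is bound and DulY is active, so *ulmB* is transcribed.
→ *ulmB* is ON.
Ni²⁺ is present, so KulW is active.
No repressor is bound and KulW is active, so *mibC* is transcribed.
→ *mibC* is ON.
ppGpp is present, so OrvD is inactive.
Fe²⁺ is present, so TemT is inactive.
With no repressor bound, *wexW* is transcribed.
→ *wexW* is ON.
3 of the 3 genes are transcribed.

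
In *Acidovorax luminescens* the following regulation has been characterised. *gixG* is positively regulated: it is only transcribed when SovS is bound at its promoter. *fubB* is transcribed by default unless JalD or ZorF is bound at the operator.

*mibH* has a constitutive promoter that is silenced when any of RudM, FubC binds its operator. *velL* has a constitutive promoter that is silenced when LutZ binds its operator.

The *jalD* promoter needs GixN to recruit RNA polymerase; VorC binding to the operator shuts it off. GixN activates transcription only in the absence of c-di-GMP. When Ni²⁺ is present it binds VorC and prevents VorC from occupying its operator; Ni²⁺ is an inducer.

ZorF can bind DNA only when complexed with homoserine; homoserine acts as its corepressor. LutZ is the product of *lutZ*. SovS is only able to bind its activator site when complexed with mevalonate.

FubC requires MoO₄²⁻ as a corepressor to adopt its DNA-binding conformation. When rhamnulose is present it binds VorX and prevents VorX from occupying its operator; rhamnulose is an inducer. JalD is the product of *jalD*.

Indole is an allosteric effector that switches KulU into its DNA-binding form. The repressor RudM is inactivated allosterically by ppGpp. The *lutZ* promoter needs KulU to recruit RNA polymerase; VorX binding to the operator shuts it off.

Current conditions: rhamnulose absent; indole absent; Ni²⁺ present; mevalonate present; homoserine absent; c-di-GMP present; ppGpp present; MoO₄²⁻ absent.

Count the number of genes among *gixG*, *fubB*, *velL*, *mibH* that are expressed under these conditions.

Mevalonate is present, so SovS is active.
No repressor is bound and SovS is active, so *gixG* is transcribed.
→ *gixG* is ON.
c-di-GMP is present, so GixN is inactive.
Ni²⁺ is present, so VorC is inactive.
Required activator GixN is absent, so *jalD* is not transcribed.
So JalD is not produced.
Homoserine is absent, so ZorF is inactive.
With no repressor bound, *fubB* is transcribed.
→ *fubB* is ON.
Rhamnulose is absent, so VorX is active.
Indole is absent, so KulU is inactive.
With repressor VorX bound, *lutZ* is not transcribed.
So LutZ is not produced.
With no repressor bound, *velL* is transcribed.
→ *velL* is ON.
ppGpp is present, so RudM is inactive.
MoO₄²⁻ is absent, so FubC is inactive.
With no repressor bound, *mibH* is transcribed.
→ *mibH* is ON.
4 of the 4 genes are transcribed.

4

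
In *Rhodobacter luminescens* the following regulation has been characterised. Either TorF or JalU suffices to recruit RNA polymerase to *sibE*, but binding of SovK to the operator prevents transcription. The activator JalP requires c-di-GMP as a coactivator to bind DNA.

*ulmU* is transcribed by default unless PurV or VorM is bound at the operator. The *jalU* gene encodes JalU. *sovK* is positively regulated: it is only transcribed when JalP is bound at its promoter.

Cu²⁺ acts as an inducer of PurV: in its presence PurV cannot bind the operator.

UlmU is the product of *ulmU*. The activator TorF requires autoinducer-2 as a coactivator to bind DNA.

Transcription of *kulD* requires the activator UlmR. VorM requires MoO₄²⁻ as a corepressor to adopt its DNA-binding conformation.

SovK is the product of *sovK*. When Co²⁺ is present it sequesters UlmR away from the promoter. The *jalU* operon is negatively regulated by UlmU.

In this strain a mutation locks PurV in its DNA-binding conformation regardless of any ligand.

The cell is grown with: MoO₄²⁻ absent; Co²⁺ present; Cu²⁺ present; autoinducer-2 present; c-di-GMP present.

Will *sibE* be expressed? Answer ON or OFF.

Autoinducer-2 is present, so TorF is active.
PurV is constitutively active in this strain.
MoO₄²⁻ is absent, so VorM is inactive.
With repressor PurV bound, *ulmU* is not transcribed.
So UlmU is not produced.
With no repressor bound, *jalU* is transcribed.
So JalU is produced and active.
c-di-GMP is present, so JalP is active.
No repressor is bound and JalP is active, so *sovK* is transcribed.
So SovK is produced and active.
With repressor SovK bound, *sibE* is not transcribed.

OFF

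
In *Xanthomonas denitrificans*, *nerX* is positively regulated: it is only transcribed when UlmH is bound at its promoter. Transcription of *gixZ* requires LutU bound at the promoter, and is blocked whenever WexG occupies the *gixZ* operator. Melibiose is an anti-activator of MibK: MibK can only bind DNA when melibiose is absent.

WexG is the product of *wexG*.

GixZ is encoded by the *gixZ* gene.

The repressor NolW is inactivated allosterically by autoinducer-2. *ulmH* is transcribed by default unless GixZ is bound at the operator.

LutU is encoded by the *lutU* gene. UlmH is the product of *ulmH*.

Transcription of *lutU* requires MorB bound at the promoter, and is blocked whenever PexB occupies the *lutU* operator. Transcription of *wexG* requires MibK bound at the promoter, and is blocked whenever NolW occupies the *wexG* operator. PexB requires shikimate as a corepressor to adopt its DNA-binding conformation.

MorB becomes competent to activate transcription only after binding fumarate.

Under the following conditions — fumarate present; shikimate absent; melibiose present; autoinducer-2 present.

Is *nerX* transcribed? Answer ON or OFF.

Shikimate is absent, so PexB is inactive.
Fumarate is present, so MorB is active.
No repressor is bound and MorB is active, so *lutU* is transcribed.
So LutU is produced and active.
Melibiose is present, so MibK is inactive.
Autoinducer-2 is present, so NolW is inactive.
Required activator MibK is absent, so *wexG* is not transcribed.
So WexG is not produced.
No repressor is bound and LutU is active, so *gixZ* is transcribed.
So GixZ is produced and active.
With repressor GixZ bound, *ulmH* is not transcribed.
So UlmH is not produced.
Required activator UlmH is absent, so *nerX* is not transcribed.

OFF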